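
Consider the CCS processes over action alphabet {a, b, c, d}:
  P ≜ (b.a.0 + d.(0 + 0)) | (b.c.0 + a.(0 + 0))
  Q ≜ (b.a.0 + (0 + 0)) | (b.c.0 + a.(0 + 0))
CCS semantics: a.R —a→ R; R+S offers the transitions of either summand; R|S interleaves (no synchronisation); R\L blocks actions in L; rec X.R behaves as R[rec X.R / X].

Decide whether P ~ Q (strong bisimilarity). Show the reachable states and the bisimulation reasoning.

P's transition system — 16 states:
  u0 = (b.a.0 + d.(0 + 0)) | (b.c.0 + a.(0 + 0)) | ··a··> u1, ··b··> u2, ··b··> u3, ··d··> u4
  u1 = (b.a.0 + d.(0 + 0)) | (0 + 0) | ··b··> u5, ··d··> u6
  u2 = (b.a.0 + d.(0 + 0)) | c.0 | ··b··> u7, ··c··> u8, ··d··> u9
  u3 = a.0 | (b.c.0 + a.(0 + 0)) | ··a··> u10, ··a··> u5, ··b··> u7
  u4 = (0 + 0) | (b.c.0 + a.(0 + 0)) | ··a··> u6, ··b··> u9
  u5 = a.0 | (0 + 0) | ··a··> u11
  u6 = (0 + 0) | (0 + 0) | (no moves)
  u7 = a.0 | c.0 | ··a··> u12, ··c··> u13
  u8 = (b.a.0 + d.(0 + 0)) | 0 | ··b··> u13, ··d··> u14
  u9 = (0 + 0) | c.0 | ··c··> u14
  u10 = 0 | (b.c.0 + a.(0 + 0)) | ··a··> u11, ··b··> u12
  u11 = 0 | (0 + 0) | (no moves)
  u12 = 0 | c.0 | ··c··> u15
  u13 = a.0 | 0 | ··a··> u15
  u14 = (0 + 0) | 0 | (no moves)
  u15 = 0 | 0 | (no moves)
Q's transition system — 12 states:
  v0 = (b.a.0 + (0 + 0)) | (b.c.0 + a.(0 + 0)) | ··a··> v1, ··b··> v2, ··b··> v3
  v1 = (b.a.0 + (0 + 0)) | (0 + 0) | ··b··> v4
  v2 = (b.a.0 + (0 + 0)) | c.0 | ··b··> v5, ··c··> v6
  v3 = a.0 | (b.c.0 + a.(0 + 0)) | ··a··> v4, ··a··> v7, ··b··> v5
  v4 = a.0 | (0 + 0) | ··a··> v8
  v5 = a.0 | c.0 | ··a··> v9, ··c··> v10
  v6 = (b.a.0 + (0 + 0)) | 0 | ··b··> v10
  v7 = 0 | (b.c.0 + a.(0 + 0)) | ··a··> v8, ··b··> v9
  v8 = 0 | (0 + 0) | (no moves)
  v9 = 0 | c.0 | ··c··> v11
  v10 = a.0 | 0 | ··a··> v11
  v11 = 0 | 0 | (no moves)
Bisimilarity quotient blocks:
  B0 = {u0}
  B1 = {u3, v3}
  B2 = {u13, u5, v10, v4}
  B3 = {u11, u14, u15, u6, v11, v8}
  B4 = {u7, v5}
  B5 = {u12, u9, v9}
  B6 = {u10, u4, v7}
  B7 = {u2}
  B8 = {u1, u8}
  B9 = {v0}
  B10 = {v1, v6}
  B11 = {v2}
u0 ∈ B0, v0 ∈ B9 → different blocks

not bisimilar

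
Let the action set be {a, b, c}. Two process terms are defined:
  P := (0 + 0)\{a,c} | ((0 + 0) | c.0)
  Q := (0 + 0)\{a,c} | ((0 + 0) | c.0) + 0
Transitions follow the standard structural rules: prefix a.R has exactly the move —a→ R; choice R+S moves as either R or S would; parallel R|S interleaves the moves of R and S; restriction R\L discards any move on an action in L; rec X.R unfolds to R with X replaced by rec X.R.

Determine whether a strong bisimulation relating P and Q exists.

P ~ Q

Reachable graph of P (2 states):
  m0 = (0 + 0)\{a,c} | ((0 + 0) | c.0) has moves =c=> m1
  m1 = (0 + 0)\{a,c} | ((0 + 0) | 0) has moves (no moves)
Reachable graph of Q (2 states):
  n0 = (0 + 0)\{a,c} | ((0 + 0) | c.0) + 0 has moves =c=> n1
  n1 = (0 + 0)\{a,c} | ((0 + 0) | 0) has moves (no moves)
Bisimilarity quotient blocks:
  B0 = {m0, n0}
  B1 = {m1, n1}
m0 ∈ B0, n0 ∈ B0 → same block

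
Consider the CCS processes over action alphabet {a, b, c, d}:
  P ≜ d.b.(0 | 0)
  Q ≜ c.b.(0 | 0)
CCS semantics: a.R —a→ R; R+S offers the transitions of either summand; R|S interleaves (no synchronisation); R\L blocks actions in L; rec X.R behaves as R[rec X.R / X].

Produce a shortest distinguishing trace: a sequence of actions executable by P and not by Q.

LTS(P): 3 reachable states
  m0 = d.b.(0 | 0) :: --d--▸ m1
  m1 = b.(0 | 0) :: --b--▸ m2
  m2 = 0 | 0 :: (no moves)
LTS(Q): 3 reachable states
  n0 = c.b.(0 | 0) :: --c--▸ n1
  n1 = b.(0 | 0) :: --b--▸ n2
  n2 = 0 | 0 :: (no moves)
Trace ⟨d⟩ through P, begin at {m0}:
  [1] d ⇒ {m1}
  ✓ P
Trace ⟨d⟩ through Q, begin at {n0}:
  [1] d ⇒ ∅ (Q stuck)

d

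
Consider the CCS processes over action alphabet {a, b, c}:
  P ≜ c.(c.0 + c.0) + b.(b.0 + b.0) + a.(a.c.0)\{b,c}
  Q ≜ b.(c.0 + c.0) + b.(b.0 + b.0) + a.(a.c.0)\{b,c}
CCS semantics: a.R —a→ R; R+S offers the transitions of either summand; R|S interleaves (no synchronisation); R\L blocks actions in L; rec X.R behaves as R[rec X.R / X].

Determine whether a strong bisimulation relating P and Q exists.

P's transition system — 6 states:
  u0 = c.(c.0 + c.0) + b.(b.0 + b.0) + a.(a.c.0)\{b,c} :: =a=> u1, =b=> u2, =c=> u3
  u1 = (a.c.0)\{b,c} :: =a=> u4
  u2 = b.0 + b.0 :: =b=> u5
  u3 = c.0 + c.0 :: =c=> u5
  u4 = (c.0)\{b,c} :: (no moves)
  u5 = 0 :: (no moves)
Q's transition system — 6 states:
  v0 = b.(c.0 + c.0) + b.(b.0 + b.0) + a.(a.c.0)\{b,c} :: =a=> v1, =b=> v2, =b=> v3
  v1 = (a.c.0)\{b,c} :: =a=> v4
  v2 = b.0 + b.0 :: =b=> v5
  v3 = c.0 + c.0 :: =c=> v5
  v4 = (c.0)\{b,c} :: (no moves)
  v5 = 0 :: (no moves)
Partition-refinement fixed point:
  B0 = {u0}
  B1 = {u1, v1}
  B2 = {u4, u5, v4, v5}
  B3 = {u3, v3}
  B4 = {u2, v2}
  B5 = {v0}
u0 ∈ B0, v0 ∈ B5 → different blocks

NO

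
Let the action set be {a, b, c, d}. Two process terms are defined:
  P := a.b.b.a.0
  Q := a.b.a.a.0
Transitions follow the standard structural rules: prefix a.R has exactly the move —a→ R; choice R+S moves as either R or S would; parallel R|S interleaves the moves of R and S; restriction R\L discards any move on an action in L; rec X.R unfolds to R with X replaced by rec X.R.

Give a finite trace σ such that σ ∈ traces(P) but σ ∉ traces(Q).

P's transition system — 5 states:
  s0 = a.b.b.a.0 ⊢ --a--▸ s1
  s1 = b.b.a.0 ⊢ --b--▸ s2
  s2 = b.a.0 ⊢ --b--▸ s3
  s3 = a.0 ⊢ --a--▸ s4
  s4 = 0 ⊢ deadlocked
Q's transition system — 5 states:
  t0 = a.b.a.a.0 ⊢ --a--▸ t1
  t1 = b.a.a.0 ⊢ --b--▸ t2
  t2 = a.a.0 ⊢ --a--▸ t3
  t3 = a.0 ⊢ --a--▸ t4
  t4 = 0 ⊢ deadlocked
Run σ = ⟨abb⟩ on P: start {s0}
  [1] a ⇒ {s1}
  [2] b ⇒ {s2}
  [3] b ⇒ {s3}
  ✓ P
Run σ = ⟨abb⟩ on Q: start {t0}
  [1] a ⇒ {t1}
  [2] b ⇒ {t2}
  [3] b ⇒ ∅  — Q cannot continue

abb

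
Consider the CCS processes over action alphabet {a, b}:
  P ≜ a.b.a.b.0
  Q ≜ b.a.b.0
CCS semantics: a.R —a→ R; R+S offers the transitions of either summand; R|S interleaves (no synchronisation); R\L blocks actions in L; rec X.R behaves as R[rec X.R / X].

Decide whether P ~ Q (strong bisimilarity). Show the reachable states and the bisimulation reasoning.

P's transition system — 5 states:
  s0 = a.b.a.b.0 has moves ··a··> s1
  s1 = b.a.b.0 has moves ··b··> s2
  s2 = a.b.0 has moves ··a··> s3
  s3 = b.0 has moves ··b··> s4
  s4 = 0 has moves ·
Q's transition system — 4 states:
  t0 = b.a.b.0 has moves ··b··> t1
  t1 = a.b.0 has moves ··a··> t2
  t2 = b.0 has moves ··b··> t3
  t3 = 0 has moves ·
Partition-refinement fixed point:
  B0 = {s0}
  B1 = {s1, t0}
  B2 = {s2, t1}
  B3 = {s3, t2}
  B4 = {s4, t3}
s0 ∈ B0, t0 ∈ B1 → different blocks

P ≁ Q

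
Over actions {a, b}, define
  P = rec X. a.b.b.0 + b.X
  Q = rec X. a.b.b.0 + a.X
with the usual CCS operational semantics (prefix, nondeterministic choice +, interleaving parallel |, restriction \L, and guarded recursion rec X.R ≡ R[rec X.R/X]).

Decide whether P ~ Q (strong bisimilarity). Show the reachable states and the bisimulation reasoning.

P ≁ Q

P's transition system — 4 states:
  s0 = rec X. a.b.b.0 + b.X has moves ··a··> s1, ··b··> s0
  s1 = b.b.0 has moves ··b··> s2
  s2 = b.0 has moves ··b··> s3
  s3 = 0 has moves deadlocked
Q's transition system — 4 states:
  t0 = rec X. a.b.b.0 + a.X has moves ··a··> t0, ··a··> t1
  t1 = b.b.0 has moves ··b··> t2
  t2 = b.0 has moves ··b··> t3
  t3 = 0 has moves deadlocked
Partition-refinement fixed point:
  B0 = {s0}
  B1 = {s1, t1}
  B2 = {s2, t2}
  B3 = {s3, t3}
  B4 = {t0}
s0 ∈ B0, t0 ∈ B4 → different blocks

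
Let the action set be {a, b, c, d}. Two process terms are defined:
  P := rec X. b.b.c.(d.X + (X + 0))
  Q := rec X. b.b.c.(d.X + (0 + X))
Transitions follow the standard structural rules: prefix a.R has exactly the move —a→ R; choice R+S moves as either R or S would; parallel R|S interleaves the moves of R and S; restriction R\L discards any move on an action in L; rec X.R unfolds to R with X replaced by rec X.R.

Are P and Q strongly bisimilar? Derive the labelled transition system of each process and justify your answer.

P's transition system — 4 states:
  p0 = rec X. b.b.c.(d.X + (X + 0)) | -b-> p1
  p1 = b.c.(d.(rec X. b.b.c.(d.X + (X + 0))) + ((rec X. b.b.c.(d.X + (X + 0))) + 0)) | -b-> p2
  p2 = c.(d.(rec X. b.b.c.(d.X + (X + 0))) + ((rec X. b.b.c.(d.X + (X + 0))) + 0)) | -c-> p3
  p3 = d.(rec X. b.b.c.(d.X + (X + 0))) + ((rec X. b.b.c.(d.X + (X + 0))) + 0) | -b-> p1, -d-> p0
Q's transition system — 4 states:
  q0 = rec X. b.b.c.(d.X + (0 + X)) | -b-> q1
  q1 = b.c.(d.(rec X. b.b.c.(d.X + (0 + X))) + (0 + (rec X. b.b.c.(d.X + (0 + X))))) | -b-> q2
  q2 = c.(d.(rec X. b.b.c.(d.X + (0 + X))) + (0 + (rec X. b.b.c.(d.X + (0 + X))))) | -c-> q3
  q3 = d.(rec X. b.b.c.(d.X + (0 + X))) + (0 + (rec X. b.b.c.(d.X + (0 + X)))) | -b-> q1, -d-> q0
Coarsest stable partition (strong bisimilarity classes):
  B0 = {p0, q0}
  B1 = {p1, q1}
  B2 = {p2, q2}
  B3 = {p3, q3}
p0 ∈ B0, q0 ∈ B0 → same block

YES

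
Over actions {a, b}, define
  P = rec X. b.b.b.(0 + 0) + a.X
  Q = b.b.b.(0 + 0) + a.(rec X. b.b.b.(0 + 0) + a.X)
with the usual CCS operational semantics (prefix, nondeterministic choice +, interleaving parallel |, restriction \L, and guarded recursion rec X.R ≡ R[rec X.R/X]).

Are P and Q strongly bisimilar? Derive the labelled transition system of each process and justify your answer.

P ~ Q

Reachable graph of P (4 states):
  p0 = rec X. b.b.b.(0 + 0) + a.X → -a-> p0, -b-> p1
  p1 = b.b.(0 + 0) → -b-> p2
  p2 = b.(0 + 0) → -b-> p3
  p3 = 0 + 0 → (no moves)
Reachable graph of Q (5 states):
  q0 = b.b.b.(0 + 0) + a.(rec X. b.b.b.(0 + 0) + a.X) → -a-> q1, -b-> q2
  q1 = rec X. b.b.b.(0 + 0) + a.X → -a-> q1, -b-> q2
  q2 = b.b.(0 + 0) → -b-> q3
  q3 = b.(0 + 0) → -b-> q4
  q4 = 0 + 0 → (no moves)
Coarsest stable partition (strong bisimilarity classes):
  B0 = {p0, q0, q1}
  B1 = {p1, q2}
  B2 = {p2, q3}
  B3 = {p3, q4}
p0 ∈ B0, q0 ∈ B0 → same block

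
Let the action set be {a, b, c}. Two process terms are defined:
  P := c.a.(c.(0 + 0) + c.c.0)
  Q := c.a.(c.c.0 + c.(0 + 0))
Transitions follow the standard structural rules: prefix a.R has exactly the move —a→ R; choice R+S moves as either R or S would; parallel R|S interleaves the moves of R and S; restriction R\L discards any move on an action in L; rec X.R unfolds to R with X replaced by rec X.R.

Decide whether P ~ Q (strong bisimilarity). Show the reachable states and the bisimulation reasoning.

YES

Reachable graph of P (6 states):
  u0 = c.a.(c.(0 + 0) + c.c.0) :: —c→ u1
  u1 = a.(c.(0 + 0) + c.c.0) :: —a→ u2
  u2 = c.(0 + 0) + c.c.0 :: —c→ u3, —c→ u4
  u3 = 0 + 0 :: ∅
  u4 = c.0 :: —c→ u5
  u5 = 0 :: ∅
Reachable graph of Q (6 states):
  v0 = c.a.(c.c.0 + c.(0 + 0)) :: —c→ v1
  v1 = a.(c.c.0 + c.(0 + 0)) :: —a→ v2
  v2 = c.c.0 + c.(0 + 0) :: —c→ v3, —c→ v4
  v3 = 0 + 0 :: ∅
  v4 = c.0 :: —c→ v5
  v5 = 0 :: ∅
Bisimilarity quotient blocks:
  B0 = {u0, v0}
  B1 = {u1, v1}
  B2 = {u2, v2}
  B3 = {u4, v4}
  B4 = {u3, u5, v3, v5}
u0 ∈ B0, v0 ∈ B0 → same block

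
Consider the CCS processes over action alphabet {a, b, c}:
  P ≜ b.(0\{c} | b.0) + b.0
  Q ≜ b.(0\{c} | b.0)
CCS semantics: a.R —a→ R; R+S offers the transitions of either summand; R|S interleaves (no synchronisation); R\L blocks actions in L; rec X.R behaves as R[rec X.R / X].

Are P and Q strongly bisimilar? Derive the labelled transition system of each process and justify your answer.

P's transition system — 4 states:
  m0 = b.(0\{c} | b.0) + b.0 has moves -b-> m1, -b-> m2
  m1 = 0 has moves ·
  m2 = 0\{c} | b.0 has moves -b-> m3
  m3 = 0\{c} | 0 has moves ·
Q's transition system — 3 states:
  n0 = b.(0\{c} | b.0) has moves -b-> n1
  n1 = 0\{c} | b.0 has moves -b-> n2
  n2 = 0\{c} | 0 has moves ·
Bisimilarity quotient blocks:
  B0 = {m0}
  B1 = {m1, m3, n2}
  B2 = {m2, n1}
  B3 = {n0}
m0 ∈ B0, n0 ∈ B3 → different blocks

NO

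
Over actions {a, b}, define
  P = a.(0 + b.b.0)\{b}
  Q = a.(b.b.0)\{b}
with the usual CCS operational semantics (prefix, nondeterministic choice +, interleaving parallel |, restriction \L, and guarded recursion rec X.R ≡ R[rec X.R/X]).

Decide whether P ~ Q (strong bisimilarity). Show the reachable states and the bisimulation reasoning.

YES

Reachable graph of P (2 states):
  s0 = a.(0 + b.b.0)\{b} | —a→ s1
  s1 = (0 + b.b.0)\{b} | ∅
Reachable graph of Q (2 states):
  t0 = a.(b.b.0)\{b} | —a→ t1
  t1 = (b.b.0)\{b} | ∅
Bisimilarity quotient blocks:
  B0 = {s0, t0}
  B1 = {s1, t1}
s0 ∈ B0, t0 ∈ B0 → same block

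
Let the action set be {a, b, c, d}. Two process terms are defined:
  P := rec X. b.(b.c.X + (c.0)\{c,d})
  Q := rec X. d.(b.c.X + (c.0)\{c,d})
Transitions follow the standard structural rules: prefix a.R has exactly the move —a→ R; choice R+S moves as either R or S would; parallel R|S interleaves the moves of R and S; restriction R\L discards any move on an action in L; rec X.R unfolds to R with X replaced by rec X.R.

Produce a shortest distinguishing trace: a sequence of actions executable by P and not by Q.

b

P's transition system — 3 states:
  p0 = rec X. b.(b.c.X + (c.0)\{c,d}) has moves —b→ p1
  p1 = b.c.(rec X. b.(b.c.X + (c.0)\{c,d})) + (c.0)\{c,d} has moves —b→ p2
  p2 = c.(rec X. b.(b.c.X + (c.0)\{c,d})) has moves —c→ p0
Q's transition system — 3 states:
  q0 = rec X. d.(b.c.X + (c.0)\{c,d}) has moves —d→ q1
  q1 = b.c.(rec X. d.(b.c.X + (c.0)\{c,d})) + (c.0)\{c,d} has moves —b→ q2
  q2 = c.(rec X. d.(b.c.X + (c.0)\{c,d})) has moves —c→ q0
Executing b from P (initial set {p0}):
  after b @ step 1: {p1}
  P completes σ.
Executing b from Q (initial set {q0}):
  after b @ step 1: ∅ (Q stuck)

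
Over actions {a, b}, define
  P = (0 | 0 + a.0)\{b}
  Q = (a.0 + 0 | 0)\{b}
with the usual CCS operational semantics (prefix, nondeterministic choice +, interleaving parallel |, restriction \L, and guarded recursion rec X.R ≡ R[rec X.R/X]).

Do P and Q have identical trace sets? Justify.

Reachable graph of P (2 states):
  p0 = (0 | 0 + a.0)\{b} has moves -a-> p1
  p1 = 0\{b} has moves ·
Reachable graph of Q (2 states):
  q0 = (a.0 + 0 | 0)\{b} has moves -a-> q1
  q1 = 0\{b} has moves ·
Partition-refinement fixed point:
  B0 = {p0, q0}
  B1 = {p1, q1}
p0 ∈ B0, q0 ∈ B0 → same block
Bisimilar ⇒ trace-equivalent.

trace-equivalent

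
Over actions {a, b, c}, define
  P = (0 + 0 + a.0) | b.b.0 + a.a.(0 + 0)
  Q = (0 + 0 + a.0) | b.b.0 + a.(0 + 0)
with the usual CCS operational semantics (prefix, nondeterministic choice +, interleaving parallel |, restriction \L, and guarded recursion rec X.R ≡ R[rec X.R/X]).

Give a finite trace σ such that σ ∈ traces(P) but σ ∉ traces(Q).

aa

P's transition system — 8 states:
  p0 = (0 + 0 + a.0) | b.b.0 + a.a.(0 + 0) | =a=> p1, =a=> p2, =b=> p3
  p1 = 0 | b.b.0 | =b=> p4
  p2 = a.(0 + 0) | =a=> p5
  p3 = (0 + 0 + a.0) | b.0 | =a=> p4, =b=> p6
  p4 = 0 | b.0 | =b=> p7
  p5 = 0 + 0 | (no moves)
  p6 = (0 + 0 + a.0) | 0 | =a=> p7
  p7 = 0 | 0 | (no moves)
Q's transition system — 7 states:
  q0 = (0 + 0 + a.0) | b.b.0 + a.(0 + 0) | =a=> q1, =a=> q2, =b=> q3
  q1 = 0 + 0 | (no moves)
  q2 = 0 | b.b.0 | =b=> q4
  q3 = (0 + 0 + a.0) | b.0 | =a=> q4, =b=> q5
  q4 = 0 | b.0 | =b=> q6
  q5 = (0 + 0 + a.0) | 0 | =a=> q6
  q6 = 0 | 0 | (no moves)
Run σ = ⟨aa⟩ on P: start {p0}
  step 1 (a): {p1, p2}
  step 2 (a): {p5}
  ✓ P
Run σ = ⟨aa⟩ on Q: start {q0}
  step 1 (a): {q1, q2}
  step 2 (a): ∅ (Q stuck)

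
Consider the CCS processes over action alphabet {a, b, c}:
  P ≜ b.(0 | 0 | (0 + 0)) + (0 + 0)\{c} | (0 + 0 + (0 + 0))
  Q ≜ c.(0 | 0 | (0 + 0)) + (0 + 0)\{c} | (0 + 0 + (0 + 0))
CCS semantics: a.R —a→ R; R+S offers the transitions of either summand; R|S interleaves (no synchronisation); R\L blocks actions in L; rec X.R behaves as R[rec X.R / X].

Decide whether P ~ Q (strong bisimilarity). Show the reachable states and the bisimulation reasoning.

P ≁ Q

P's transition system — 2 states:
  m0 = b.(0 | 0 | (0 + 0)) + (0 + 0)\{c} | (0 + 0 + (0 + 0)) :: ··b··> m1
  m1 = 0 | 0 | (0 + 0) :: stopped
Q's transition system — 2 states:
  n0 = c.(0 | 0 | (0 + 0)) + (0 + 0)\{c} | (0 + 0 + (0 + 0)) :: ··c··> n1
  n1 = 0 | 0 | (0 + 0) :: stopped
Bisimilarity quotient blocks:
  B0 = {m0}
  B1 = {m1, n1}
  B2 = {n0}
m0 ∈ B0, n0 ∈ B2 → different blocks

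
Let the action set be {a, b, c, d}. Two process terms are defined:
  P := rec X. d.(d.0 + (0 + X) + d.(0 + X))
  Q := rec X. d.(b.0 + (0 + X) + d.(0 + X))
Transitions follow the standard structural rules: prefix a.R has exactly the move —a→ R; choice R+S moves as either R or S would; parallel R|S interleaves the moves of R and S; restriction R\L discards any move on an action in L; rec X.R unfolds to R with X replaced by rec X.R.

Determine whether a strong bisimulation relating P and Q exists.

not bisimilar

Reachable graph of P (4 states):
  u0 = rec X. d.(d.0 + (0 + X) + d.(0 + X)) has moves -d-> u1
  u1 = d.0 + (0 + (rec X. d.(d.0 + (0 + X) + d.(0 + X)))) + d.(0 + (rec X. d.(d.0 + (0 + X) + d.(0 + X)))) has moves -d-> u1, -d-> u2, -d-> u3
  u2 = 0 has moves ∅
  u3 = 0 + (rec X. d.(d.0 + (0 + X) + d.(0 + X))) has moves -d-> u1
Reachable graph of Q (4 states):
  v0 = rec X. d.(b.0 + (0 + X) + d.(0 + X)) has moves -d-> v1
  v1 = b.0 + (0 + (rec X. d.(b.0 + (0 + X) + d.(0 + X)))) + d.(0 + (rec X. d.(b.0 + (0 + X) + d.(0 + X)))) has moves -b-> v2, -d-> v1, -d-> v3
  v2 = 0 has moves ∅
  v3 = 0 + (rec X. d.(b.0 + (0 + X) + d.(0 + X))) has moves -d-> v1
Partition-refinement fixed point:
  B0 = {u0, u3}
  B1 = {u1}
  B2 = {u2, v2}
  B3 = {v0, v3}
  B4 = {v1}
u0 ∈ B0, v0 ∈ B3 → different blocks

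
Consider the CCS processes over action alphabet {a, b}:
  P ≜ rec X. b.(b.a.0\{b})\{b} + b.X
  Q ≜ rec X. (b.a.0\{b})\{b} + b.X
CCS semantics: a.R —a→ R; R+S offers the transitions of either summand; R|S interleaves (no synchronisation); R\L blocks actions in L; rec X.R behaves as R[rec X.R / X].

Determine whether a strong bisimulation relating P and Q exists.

not bisimilar

LTS(P): 2 reachable states
  u0 = rec X. b.(b.a.0\{b})\{b} + b.X → --b--▸ u0, --b--▸ u1
  u1 = (b.a.0\{b})\{b} → stopped
LTS(Q): 1 reachable states
  v0 = rec X. (b.a.0\{b})\{b} + b.X → --b--▸ v0
Partition-refinement fixed point:
  B0 = {u0}
  B1 = {u1}
  B2 = {v0}
u0 ∈ B0, v0 ∈ B2 → different blocks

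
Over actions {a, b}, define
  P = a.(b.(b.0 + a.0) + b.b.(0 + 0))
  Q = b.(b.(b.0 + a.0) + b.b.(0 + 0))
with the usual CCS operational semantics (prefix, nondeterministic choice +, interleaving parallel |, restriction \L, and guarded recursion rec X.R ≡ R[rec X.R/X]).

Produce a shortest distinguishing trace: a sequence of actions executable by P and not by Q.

P's transition system — 6 states:
  m0 = a.(b.(b.0 + a.0) + b.b.(0 + 0)) :: —a→ m1
  m1 = b.(b.0 + a.0) + b.b.(0 + 0) :: —b→ m2, —b→ m3
  m2 = b.(0 + 0) :: —b→ m4
  m3 = b.0 + a.0 :: —a→ m5, —b→ m5
  m4 = 0 + 0 :: ·
  m5 = 0 :: ·
Q's transition system — 6 states:
  n0 = b.(b.(b.0 + a.0) + b.b.(0 + 0)) :: —b→ n1
  n1 = b.(b.0 + a.0) + b.b.(0 + 0) :: —b→ n2, —b→ n3
  n2 = b.(0 + 0) :: —b→ n4
  n3 = b.0 + a.0 :: —a→ n5, —b→ n5
  n4 = 0 + 0 :: ·
  n5 = 0 :: ·
Executing a from P (initial set {m0}):
  [1] a ⇒ {m1}
  ✓ P
Executing a from Q (initial set {n0}):
  [1] a ⇒ no successor for Q

a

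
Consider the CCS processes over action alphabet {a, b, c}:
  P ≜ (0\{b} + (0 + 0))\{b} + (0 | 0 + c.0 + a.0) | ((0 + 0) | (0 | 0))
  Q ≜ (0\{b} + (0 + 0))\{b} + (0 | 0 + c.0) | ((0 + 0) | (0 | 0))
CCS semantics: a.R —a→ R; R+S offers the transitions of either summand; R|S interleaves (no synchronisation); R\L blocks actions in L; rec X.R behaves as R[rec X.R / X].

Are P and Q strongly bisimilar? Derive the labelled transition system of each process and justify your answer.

Reachable graph of P (2 states):
  u0 = (0\{b} + (0 + 0))\{b} + (0 | 0 + c.0 + a.0) | ((0 + 0) | (0 | 0)) | ··a··> u1, ··c··> u1
  u1 = 0 | ((0 + 0) | (0 | 0)) | deadlocked
Reachable graph of Q (2 states):
  v0 = (0\{b} + (0 + 0))\{b} + (0 | 0 + c.0) | ((0 + 0) | (0 | 0)) | ··c··> v1
  v1 = 0 | ((0 + 0) | (0 | 0)) | deadlocked
Coarsest stable partition (strong bisimilarity classes):
  B0 = {u0}
  B1 = {u1, v1}
  B2 = {v0}
u0 ∈ B0, v0 ∈ B2 → different blocks

not bisimilar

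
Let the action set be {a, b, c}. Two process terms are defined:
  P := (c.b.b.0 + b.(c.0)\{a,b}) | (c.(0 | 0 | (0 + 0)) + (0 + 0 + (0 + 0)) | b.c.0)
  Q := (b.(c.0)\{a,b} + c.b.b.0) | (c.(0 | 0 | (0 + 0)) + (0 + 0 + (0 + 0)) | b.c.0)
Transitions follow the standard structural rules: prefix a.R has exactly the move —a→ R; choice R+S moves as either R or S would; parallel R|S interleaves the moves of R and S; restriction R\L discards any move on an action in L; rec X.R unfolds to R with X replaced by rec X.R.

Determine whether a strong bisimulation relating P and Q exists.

YES

Reachable graph of P (24 states):
  p0 = (c.b.b.0 + b.(c.0)\{a,b}) | (c.(0 | 0 | (0 + 0)) + (0 + 0 + (0 + 0)) | b.c.0) :: -b-> p1, -b-> p2, -c-> p3, -c-> p4
  p1 = (c.0)\{a,b} | (c.(0 | 0 | (0 + 0)) + (0 + 0 + (0 + 0)) | b.c.0) :: -b-> p5, -c-> p6, -c-> p7
  p2 = (c.b.b.0 + b.(c.0)\{a,b}) | ((0 + 0 + (0 + 0)) | c.0) :: -b-> p5, -c-> p8, -c-> p9
  p3 = (c.b.b.0 + b.(c.0)\{a,b}) | (0 | 0 | (0 + 0)) :: -b-> p6, -c-> p10
  p4 = b.b.0 | (c.(0 | 0 | (0 + 0)) + (0 + 0 + (0 + 0)) | b.c.0) :: -b-> p11, -b-> p9, -c-> p10
  p5 = (c.0)\{a,b} | ((0 + 0 + (0 + 0)) | c.0) :: -c-> p12, -c-> p13
  p6 = (c.0)\{a,b} | (0 | 0 | (0 + 0)) :: -c-> p14
  p7 = 0\{a,b} | (c.(0 | 0 | (0 + 0)) + (0 + 0 + (0 + 0)) | b.c.0) :: -b-> p13, -c-> p14
  p8 = (c.b.b.0 + b.(c.0)\{a,b}) | ((0 + 0 + (0 + 0)) | 0) :: -b-> p12, -c-> p15
  p9 = b.b.0 | ((0 + 0 + (0 + 0)) | c.0) :: -b-> p16, -c-> p15
  p10 = b.b.0 | (0 | 0 | (0 + 0)) :: -b-> p17
  p11 = b.0 | (c.(0 | 0 | (0 + 0)) + (0 + 0 + (0 + 0)) | b.c.0) :: -b-> p16, -b-> p18, -c-> p17
  p12 = (c.0)\{a,b} | ((0 + 0 + (0 + 0)) | 0) :: -c-> p19
  p13 = 0\{a,b} | ((0 + 0 + (0 + 0)) | c.0) :: -c-> p19
  p14 = 0\{a,b} | (0 | 0 | (0 + 0)) :: ·
  p15 = b.b.0 | ((0 + 0 + (0 + 0)) | 0) :: -b-> p20
  p16 = b.0 | ((0 + 0 + (0 + 0)) | c.0) :: -b-> p21, -c-> p20
  p17 = b.0 | (0 | 0 | (0 + 0)) :: -b-> p22
  p18 = 0 | (c.(0 | 0 | (0 + 0)) + (0 + 0 + (0 + 0)) | b.c.0) :: -b-> p21, -c-> p22
  p19 = 0\{a,b} | ((0 + 0 + (0 + 0)) | 0) :: ·
  p20 = b.0 | ((0 + 0 + (0 + 0)) | 0) :: -b-> p23
  p21 = 0 | ((0 + 0 + (0 + 0)) | c.0) :: -c-> p23
  p22 = 0 | (0 | 0 | (0 + 0)) :: ·
  p23 = 0 | ((0 + 0 + (0 + 0)) | 0) :: ·
Reachable graph of Q (24 states):
  q0 = (b.(c.0)\{a,b} + c.b.b.0) | (c.(0 | 0 | (0 + 0)) + (0 + 0 + (0 + 0)) | b.c.0) :: -b-> q1, -b-> q2, -c-> q3, -c-> q4
  q1 = (b.(c.0)\{a,b} + c.b.b.0) | ((0 + 0 + (0 + 0)) | c.0) :: -b-> q5, -c-> q6, -c-> q7
  q2 = (c.0)\{a,b} | (c.(0 | 0 | (0 + 0)) + (0 + 0 + (0 + 0)) | b.c.0) :: -b-> q5, -c-> q8, -c-> q9
  q3 = (b.(c.0)\{a,b} + c.b.b.0) | (0 | 0 | (0 + 0)) :: -b-> q8, -c-> q10
  q4 = b.b.0 | (c.(0 | 0 | (0 + 0)) + (0 + 0 + (0 + 0)) | b.c.0) :: -b-> q11, -b-> q7, -c-> q10
  q5 = (c.0)\{a,b} | ((0 + 0 + (0 + 0)) | c.0) :: -c-> q12, -c-> q13
  q6 = (b.(c.0)\{a,b} + c.b.b.0) | ((0 + 0 + (0 + 0)) | 0) :: -b-> q12, -c-> q14
  q7 = b.b.0 | ((0 + 0 + (0 + 0)) | c.0) :: -b-> q15, -c-> q14
  q8 = (c.0)\{a,b} | (0 | 0 | (0 + 0)) :: -c-> q16
  q9 = 0\{a,b} | (c.(0 | 0 | (0 + 0)) + (0 + 0 + (0 + 0)) | b.c.0) :: -b-> q13, -c-> q16
  q10 = b.b.0 | (0 | 0 | (0 + 0)) :: -b-> q17
  q11 = b.0 | (c.(0 | 0 | (0 + 0)) + (0 + 0 + (0 + 0)) | b.c.0) :: -b-> q15, -b-> q18, -c-> q17
  q12 = (c.0)\{a,b} | ((0 + 0 + (0 + 0)) | 0) :: -c-> q19
  q13 = 0\{a,b} | ((0 + 0 + (0 + 0)) | c.0) :: -c-> q19
  q14 = b.b.0 | ((0 + 0 + (0 + 0)) | 0) :: -b-> q20
  q15 = b.0 | ((0 + 0 + (0 + 0)) | c.0) :: -b-> q21, -c-> q20
  q16 = 0\{a,b} | (0 | 0 | (0 + 0)) :: ·
  q17 = b.0 | (0 | 0 | (0 + 0)) :: -b-> q22
  q18 = 0 | (c.(0 | 0 | (0 + 0)) + (0 + 0 + (0 + 0)) | b.c.0) :: -b-> q21, -c-> q22
  q19 = 0\{a,b} | ((0 + 0 + (0 + 0)) | 0) :: ·
  q20 = b.0 | ((0 + 0 + (0 + 0)) | 0) :: -b-> q23
  q21 = 0 | ((0 + 0 + (0 + 0)) | c.0) :: -c-> q23
  q22 = 0 | (0 | 0 | (0 + 0)) :: ·
  q23 = 0 | ((0 + 0 + (0 + 0)) | 0) :: ·
Coarsest stable partition (strong bisimilarity classes):
  B0 = {p0, q0}
  B1 = {p2, q1}
  B2 = {p3, p8, q3, q6}
  B3 = {p12, p13, p21, p6, q12, q13, q21, q8}
  B4 = {p14, p19, p22, p23, q16, q19, q22, q23}
  B5 = {p10, p15, q10, q14}
  B6 = {p17, p20, q17, q20}
  B7 = {p5, q5}
  B8 = {p9, q7}
  B9 = {p16, q15}
  B10 = {p1, q2}
  B11 = {p18, p7, q18, q9}
  B12 = {p4, q4}
  B13 = {p11, q11}
p0 ∈ B0, q0 ∈ B0 → same block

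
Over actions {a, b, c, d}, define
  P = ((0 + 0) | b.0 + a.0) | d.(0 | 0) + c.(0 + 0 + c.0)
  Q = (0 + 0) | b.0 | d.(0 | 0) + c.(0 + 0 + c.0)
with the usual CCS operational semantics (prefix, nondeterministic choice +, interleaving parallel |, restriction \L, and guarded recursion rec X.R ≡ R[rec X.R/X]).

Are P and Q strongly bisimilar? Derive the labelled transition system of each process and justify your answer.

P ≁ Q

Reachable graph of P (8 states):
  s0 = ((0 + 0) | b.0 + a.0) | d.(0 | 0) + c.(0 + 0 + c.0) | --a--▸ s1, --b--▸ s2, --c--▸ s3, --d--▸ s4
  s1 = 0 | d.(0 | 0) | --d--▸ s5
  s2 = (0 + 0) | 0 | d.(0 | 0) | --d--▸ s6
  s3 = 0 + 0 + c.0 | --c--▸ s7
  s4 = ((0 + 0) | b.0 + a.0) | (0 | 0) | --a--▸ s5, --b--▸ s6
  s5 = 0 | (0 | 0) | (no moves)
  s6 = (0 + 0) | 0 | (0 | 0) | (no moves)
  s7 = 0 | (no moves)
Reachable graph of Q (6 states):
  t0 = (0 + 0) | b.0 | d.(0 | 0) + c.(0 + 0 + c.0) | --b--▸ t1, --c--▸ t2, --d--▸ t3
  t1 = (0 + 0) | 0 | d.(0 | 0) | --d--▸ t4
  t2 = 0 + 0 + c.0 | --c--▸ t5
  t3 = (0 + 0) | b.0 | (0 | 0) | --b--▸ t4
  t4 = (0 + 0) | 0 | (0 | 0) | (no moves)
  t5 = 0 | (no moves)
Bisimilarity quotient blocks:
  B0 = {s0}
  B1 = {s4}
  B2 = {s5, s6, s7, t4, t5}
  B3 = {s1, s2, t1}
  B4 = {s3, t2}
  B5 = {t0}
  B6 = {t3}
s0 ∈ B0, t0 ∈ B5 → different blocks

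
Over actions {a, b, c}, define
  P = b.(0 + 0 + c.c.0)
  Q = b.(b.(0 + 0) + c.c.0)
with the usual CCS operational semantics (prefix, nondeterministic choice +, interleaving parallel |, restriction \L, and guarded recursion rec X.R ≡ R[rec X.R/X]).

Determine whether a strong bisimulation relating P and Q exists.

P ≁ Q

Reachable graph of P (4 states):
  u0 = b.(0 + 0 + c.c.0) has moves —b→ u1
  u1 = 0 + 0 + c.c.0 has moves —c→ u2
  u2 = c.0 has moves —c→ u3
  u3 = 0 has moves stopped
Reachable graph of Q (5 states):
  v0 = b.(b.(0 + 0) + c.c.0) has moves —b→ v1
  v1 = b.(0 + 0) + c.c.0 has moves —b→ v2, —c→ v3
  v2 = 0 + 0 has moves stopped
  v3 = c.0 has moves —c→ v4
  v4 = 0 has moves stopped
Partition-refinement fixed point:
  B0 = {u0}
  B1 = {u1}
  B2 = {u2, v3}
  B3 = {u3, v2, v4}
  B4 = {v0}
  B5 = {v1}
u0 ∈ B0, v0 ∈ B4 → different blocks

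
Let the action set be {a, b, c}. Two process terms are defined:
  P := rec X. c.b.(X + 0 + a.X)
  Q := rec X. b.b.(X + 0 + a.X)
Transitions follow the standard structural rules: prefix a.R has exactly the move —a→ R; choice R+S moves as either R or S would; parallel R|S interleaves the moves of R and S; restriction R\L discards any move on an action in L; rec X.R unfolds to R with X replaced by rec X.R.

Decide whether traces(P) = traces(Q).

LTS(P): 3 reachable states
  p0 = rec X. c.b.(X + 0 + a.X) → —c→ p1
  p1 = b.((rec X. c.b.(X + 0 + a.X)) + 0 + a.(rec X. c.b.(X + 0 + a.X))) → —b→ p2
  p2 = (rec X. c.b.(X + 0 + a.X)) + 0 + a.(rec X. c.b.(X + 0 + a.X)) → —a→ p0, —c→ p1
LTS(Q): 3 reachable states
  q0 = rec X. b.b.(X + 0 + a.X) → —b→ q1
  q1 = b.((rec X. b.b.(X + 0 + a.X)) + 0 + a.(rec X. b.b.(X + 0 + a.X))) → —b→ q2
  q2 = (rec X. b.b.(X + 0 + a.X)) + 0 + a.(rec X. b.b.(X + 0 + a.X)) → —a→ q0, —b→ q1
Executing c from P (initial set {p0}):
  [1] c ⇒ {p1}
  — P admits the full trace.
Executing c from Q (initial set {q0}):
  [1] c ⇒ ∅ (Q stuck)

trace-distinct — witness ⟨c⟩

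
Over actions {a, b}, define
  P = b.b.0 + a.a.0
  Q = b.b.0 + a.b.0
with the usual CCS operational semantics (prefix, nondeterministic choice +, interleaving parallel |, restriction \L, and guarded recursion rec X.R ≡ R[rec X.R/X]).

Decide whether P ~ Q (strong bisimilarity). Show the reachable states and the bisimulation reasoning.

LTS(P): 4 reachable states
  s0 = b.b.0 + a.a.0 | --a--▸ s1, --b--▸ s2
  s1 = a.0 | --a--▸ s3
  s2 = b.0 | --b--▸ s3
  s3 = 0 | ·
LTS(Q): 3 reachable states
  t0 = b.b.0 + a.b.0 | --a--▸ t1, --b--▸ t1
  t1 = b.0 | --b--▸ t2
  t2 = 0 | ·
Bisimilarity quotient blocks:
  B0 = {s0}
  B1 = {s2, t1}
  B2 = {s3, t2}
  B3 = {s1}
  B4 = {t0}
s0 ∈ B0, t0 ∈ B4 → different blocks

P ≁ Q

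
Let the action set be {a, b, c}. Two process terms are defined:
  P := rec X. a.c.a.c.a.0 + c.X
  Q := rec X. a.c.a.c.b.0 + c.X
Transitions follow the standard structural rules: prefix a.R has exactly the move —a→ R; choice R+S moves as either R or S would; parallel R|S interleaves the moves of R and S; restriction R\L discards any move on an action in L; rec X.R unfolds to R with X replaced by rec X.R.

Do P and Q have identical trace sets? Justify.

traces(P) ≠ traces(Q) — witness ⟨acaca⟩

Reachable graph of P (6 states):
  p0 = rec X. a.c.a.c.a.0 + c.X has moves --a--▸ p1, --c--▸ p0
  p1 = c.a.c.a.0 has moves --c--▸ p2
  p2 = a.c.a.0 has moves --a--▸ p3
  p3 = c.a.0 has moves --c--▸ p4
  p4 = a.0 has moves --a--▸ p5
  p5 = 0 has moves ·
Reachable graph of Q (6 states):
  q0 = rec X. a.c.a.c.b.0 + c.X has moves --a--▸ q1, --c--▸ q0
  q1 = c.a.c.b.0 has moves --c--▸ q2
  q2 = a.c.b.0 has moves --a--▸ q3
  q3 = c.b.0 has moves --c--▸ q4
  q4 = b.0 has moves --b--▸ q5
  q5 = 0 has moves ·
Trace ⟨acaca⟩ through P, begin at {p0}:
  after a @ step 1: {p1}
  after c @ step 2: {p2}
  after a @ step 3: {p3}
  after c @ step 4: {p4}
  after a @ step 5: {p5}
  ✓ P
Trace ⟨acaca⟩ through Q, begin at {q0}:
  after a @ step 1: {q1}
  after c @ step 2: {q2}
  after a @ step 3: {q3}
  after c @ step 4: {q4}
  after a @ step 5: no successor for Q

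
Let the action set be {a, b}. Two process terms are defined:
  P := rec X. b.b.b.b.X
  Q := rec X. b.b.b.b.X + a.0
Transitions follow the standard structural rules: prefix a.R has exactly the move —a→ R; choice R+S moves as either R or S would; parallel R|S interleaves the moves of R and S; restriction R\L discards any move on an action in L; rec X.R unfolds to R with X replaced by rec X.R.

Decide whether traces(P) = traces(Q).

P's transition system — 4 states:
  p0 = rec X. b.b.b.b.X | =b=> p1
  p1 = b.b.b.(rec X. b.b.b.b.X) | =b=> p2
  p2 = b.b.(rec X. b.b.b.b.X) | =b=> p3
  p3 = b.(rec X. b.b.b.b.X) | =b=> p0
Q's transition system — 5 states:
  q0 = rec X. b.b.b.b.X + a.0 | =a=> q1, =b=> q2
  q1 = 0 | ·
  q2 = b.b.b.(rec X. b.b.b.b.X + a.0) | =b=> q3
  q3 = b.b.(rec X. b.b.b.b.X + a.0) | =b=> q4
  q4 = b.(rec X. b.b.b.b.X + a.0) | =b=> q0
Executing a from Q (initial set {q0}):
  after a @ step 1: {q1}
  ✓ Q
Executing a from P (initial set {p0}):
  after a @ step 1: no successor for P

traces(P) ≠ traces(Q) — witness ⟨a⟩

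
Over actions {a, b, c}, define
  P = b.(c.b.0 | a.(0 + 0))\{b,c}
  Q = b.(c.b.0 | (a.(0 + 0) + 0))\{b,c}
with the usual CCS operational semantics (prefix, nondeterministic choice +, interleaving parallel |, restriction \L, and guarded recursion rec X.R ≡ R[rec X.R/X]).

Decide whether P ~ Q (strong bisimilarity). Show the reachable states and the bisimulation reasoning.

YES

Reachable graph of P (3 states):
  m0 = b.(c.b.0 | a.(0 + 0))\{b,c} :: -b-> m1
  m1 = (c.b.0 | a.(0 + 0))\{b,c} :: -a-> m2
  m2 = (c.b.0 | (0 + 0))\{b,c} :: deadlocked
Reachable graph of Q (3 states):
  n0 = b.(c.b.0 | (a.(0 + 0) + 0))\{b,c} :: -b-> n1
  n1 = (c.b.0 | (a.(0 + 0) + 0))\{b,c} :: -a-> n2
  n2 = (c.b.0 | (0 + 0))\{b,c} :: deadlocked
Bisimilarity quotient blocks:
  B0 = {m0, n0}
  B1 = {m1, n1}
  B2 = {m2, n2}
m0 ∈ B0, n0 ∈ B0 → same block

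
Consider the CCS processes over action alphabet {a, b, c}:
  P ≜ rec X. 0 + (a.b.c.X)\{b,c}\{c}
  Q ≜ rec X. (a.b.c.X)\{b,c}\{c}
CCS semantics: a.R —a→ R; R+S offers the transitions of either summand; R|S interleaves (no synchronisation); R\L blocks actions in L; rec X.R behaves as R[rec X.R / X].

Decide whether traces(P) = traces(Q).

traces(P) = traces(Q)

P's transition system — 2 states:
  s0 = rec X. 0 + (a.b.c.X)\{b,c}\{c} :: —a→ s1
  s1 = (b.c.(rec X. 0 + (a.b.c.X)\{b,c}\{c}))\{b,c}\{c} :: (no moves)
Q's transition system — 2 states:
  t0 = rec X. (a.b.c.X)\{b,c}\{c} :: —a→ t1
  t1 = (b.c.(rec X. (a.b.c.X)\{b,c}\{c}))\{b,c}\{c} :: (no moves)
Partition-refinement fixed point:
  B0 = {s0, t0}
  B1 = {s1, t1}
s0 ∈ B0, t0 ∈ B0 → same block
Bisimilar ⇒ trace-equivalent.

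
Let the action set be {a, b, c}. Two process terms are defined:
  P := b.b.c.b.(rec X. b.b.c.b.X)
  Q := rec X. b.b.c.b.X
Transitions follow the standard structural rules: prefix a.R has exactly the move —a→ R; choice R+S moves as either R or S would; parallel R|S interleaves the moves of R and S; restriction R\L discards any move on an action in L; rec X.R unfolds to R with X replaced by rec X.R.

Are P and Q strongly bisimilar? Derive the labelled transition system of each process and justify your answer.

P ~ Q

LTS(P): 5 reachable states
  p0 = b.b.c.b.(rec X. b.b.c.b.X) ⊢ —b→ p1
  p1 = b.c.b.(rec X. b.b.c.b.X) ⊢ —b→ p2
  p2 = c.b.(rec X. b.b.c.b.X) ⊢ —c→ p3
  p3 = b.(rec X. b.b.c.b.X) ⊢ —b→ p4
  p4 = rec X. b.b.c.b.X ⊢ —b→ p1
LTS(Q): 4 reachable states
  q0 = rec X. b.b.c.b.X ⊢ —b→ q1
  q1 = b.c.b.(rec X. b.b.c.b.X) ⊢ —b→ q2
  q2 = c.b.(rec X. b.b.c.b.X) ⊢ —c→ q3
  q3 = b.(rec X. b.b.c.b.X) ⊢ —b→ q0
Bisimilarity quotient blocks:
  B0 = {p0, p4, q0}
  B1 = {p1, q1}
  B2 = {p2, q2}
  B3 = {p3, q3}
p0 ∈ B0, q0 ∈ B0 → same block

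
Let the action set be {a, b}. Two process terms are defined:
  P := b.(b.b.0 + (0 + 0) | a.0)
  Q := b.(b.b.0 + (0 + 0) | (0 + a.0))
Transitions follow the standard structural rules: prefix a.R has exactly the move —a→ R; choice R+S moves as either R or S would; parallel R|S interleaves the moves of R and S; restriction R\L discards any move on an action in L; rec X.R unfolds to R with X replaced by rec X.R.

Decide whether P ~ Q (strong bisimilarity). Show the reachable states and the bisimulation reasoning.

YES

Reachable graph of P (5 states):
  s0 = b.(b.b.0 + (0 + 0) | a.0) → =b=> s1
  s1 = b.b.0 + (0 + 0) | a.0 → =a=> s2, =b=> s3
  s2 = (0 + 0) | 0 → deadlocked
  s3 = b.0 → =b=> s4
  s4 = 0 → deadlocked
Reachable graph of Q (5 states):
  t0 = b.(b.b.0 + (0 + 0) | (0 + a.0)) → =b=> t1
  t1 = b.b.0 + (0 + 0) | (0 + a.0) → =a=> t2, =b=> t3
  t2 = (0 + 0) | 0 → deadlocked
  t3 = b.0 → =b=> t4
  t4 = 0 → deadlocked
Coarsest stable partition (strong bisimilarity classes):
  B0 = {s0, t0}
  B1 = {s1, t1}
  B2 = {s2, s4, t2, t4}
  B3 = {s3, t3}
s0 ∈ B0, t0 ∈ B0 → same block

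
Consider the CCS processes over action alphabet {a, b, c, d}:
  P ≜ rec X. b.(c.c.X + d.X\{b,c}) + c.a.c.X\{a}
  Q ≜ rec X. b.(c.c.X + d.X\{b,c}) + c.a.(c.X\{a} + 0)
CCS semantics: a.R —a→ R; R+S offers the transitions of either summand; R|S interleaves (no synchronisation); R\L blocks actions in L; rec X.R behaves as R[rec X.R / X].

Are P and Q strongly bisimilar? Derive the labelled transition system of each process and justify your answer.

P's transition system — 11 states:
  m0 = rec X. b.(c.c.X + d.X\{b,c}) + c.a.c.X\{a} | =b=> m1, =c=> m2
  m1 = c.c.(rec X. b.(c.c.X + d.X\{b,c}) + c.a.c.X\{a}) + d.(rec X. b.(c.c.X + d.X\{b,c}) + c.a.c.X\{a})\{b,c} | =c=> m3, =d=> m4
  m2 = a.c.(rec X. b.(c.c.X + d.X\{b,c}) + c.a.c.X\{a})\{a} | =a=> m5
  m3 = c.(rec X. b.(c.c.X + d.X\{b,c}) + c.a.c.X\{a}) | =c=> m0
  m4 = (rec X. b.(c.c.X + d.X\{b,c}) + c.a.c.X\{a})\{b,c} | ∅
  m5 = c.(rec X. b.(c.c.X + d.X\{b,c}) + c.a.c.X\{a})\{a} | =c=> m6
  m6 = (rec X. b.(c.c.X + d.X\{b,c}) + c.a.c.X\{a})\{a} | =b=> m7, =c=> m8
  m7 = (c.c.(rec X. b.(c.c.X + d.X\{b,c}) + c.a.c.X\{a}) + d.(rec X. b.(c.c.X + d.X\{b,c}) + c.a.c.X\{a})\{b,c})\{a} | =c=> m9, =d=> m10
  m8 = (a.c.(rec X. b.(c.c.X + d.X\{b,c}) + c.a.c.X\{a})\{a})\{a} | ∅
  m9 = (c.(rec X. b.(c.c.X + d.X\{b,c}) + c.a.c.X\{a}))\{a} | =c=> m6
  m10 = (rec X. b.(c.c.X + d.X\{b,c}) + c.a.c.X\{a})\{b,c}\{a} | ∅
Q's transition system — 11 states:
  n0 = rec X. b.(c.c.X + d.X\{b,c}) + c.a.(c.X\{a} + 0) | =b=> n1, =c=> n2
  n1 = c.c.(rec X. b.(c.c.X + d.X\{b,c}) + c.a.(c.X\{a} + 0)) + d.(rec X. b.(c.c.X + d.X\{b,c}) + c.a.(c.X\{a} + 0))\{b,c} | =c=> n3, =d=> n4
  n2 = a.(c.(rec X. b.(c.c.X + d.X\{b,c}) + c.a.(c.X\{a} + 0))\{a} + 0) | =a=> n5
  n3 = c.(rec X. b.(c.c.X + d.X\{b,c}) + c.a.(c.X\{a} + 0)) | =c=> n0
  n4 = (rec X. b.(c.c.X + d.X\{b,c}) + c.a.(c.X\{a} + 0))\{b,c} | ∅
  n5 = c.(rec X. b.(c.c.X + d.X\{b,c}) + c.a.(c.X\{a} + 0))\{a} + 0 | =c=> n6
  n6 = (rec X. b.(c.c.X + d.X\{b,c}) + c.a.(c.X\{a} + 0))\{a} | =b=> n7, =c=> n8
  n7 = (c.c.(rec X. b.(c.c.X + d.X\{b,c}) + c.a.(c.X\{a} + 0)) + d.(rec X. b.(c.c.X + d.X\{b,c}) + c.a.(c.X\{a} + 0))\{b,c})\{a} | =c=> n9, =d=> n10
  n8 = (a.(c.(rec X. b.(c.c.X + d.X\{b,c}) + c.a.(c.X\{a} + 0))\{a} + 0))\{a} | ∅
  n9 = (c.(rec X. b.(c.c.X + d.X\{b,c}) + c.a.(c.X\{a} + 0)))\{a} | =c=> n6
  n10 = (rec X. b.(c.c.X + d.X\{b,c}) + c.a.(c.X\{a} + 0))\{b,c}\{a} | ∅
Coarsest stable partition (strong bisimilarity classes):
  B0 = {m0, n0}
  B1 = {m1, n1}
  B2 = {m10, m4, m8, n10, n4, n8}
  B3 = {m3, n3}
  B4 = {m2, n2}
  B5 = {m5, m9, n5, n9}
  B6 = {m6, n6}
  B7 = {m7, n7}
m0 ∈ B0, n0 ∈ B0 → same block

YES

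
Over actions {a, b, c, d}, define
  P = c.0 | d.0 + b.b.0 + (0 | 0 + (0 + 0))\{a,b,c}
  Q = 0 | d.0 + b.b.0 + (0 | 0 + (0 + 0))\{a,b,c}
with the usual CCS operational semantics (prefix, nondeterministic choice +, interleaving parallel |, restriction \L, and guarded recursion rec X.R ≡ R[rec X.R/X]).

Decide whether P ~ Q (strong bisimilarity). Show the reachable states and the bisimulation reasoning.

not bisimilar

Reachable graph of P (6 states):
  s0 = c.0 | d.0 + b.b.0 + (0 | 0 + (0 + 0))\{a,b,c} has moves --b--▸ s1, --c--▸ s2, --d--▸ s3
  s1 = b.0 has moves --b--▸ s4
  s2 = 0 | d.0 has moves --d--▸ s5
  s3 = c.0 | 0 has moves --c--▸ s5
  s4 = 0 has moves ·
  s5 = 0 | 0 has moves ·
Reachable graph of Q (4 states):
  t0 = 0 | d.0 + b.b.0 + (0 | 0 + (0 + 0))\{a,b,c} has moves --b--▸ t1, --d--▸ t2
  t1 = b.0 has moves --b--▸ t3
  t2 = 0 | 0 has moves ·
  t3 = 0 has moves ·
Coarsest stable partition (strong bisimilarity classes):
  B0 = {s0}
  B1 = {s3}
  B2 = {s4, s5, t2, t3}
  B3 = {s1, t1}
  B4 = {s2}
  B5 = {t0}
s0 ∈ B0, t0 ∈ B5 → different blocks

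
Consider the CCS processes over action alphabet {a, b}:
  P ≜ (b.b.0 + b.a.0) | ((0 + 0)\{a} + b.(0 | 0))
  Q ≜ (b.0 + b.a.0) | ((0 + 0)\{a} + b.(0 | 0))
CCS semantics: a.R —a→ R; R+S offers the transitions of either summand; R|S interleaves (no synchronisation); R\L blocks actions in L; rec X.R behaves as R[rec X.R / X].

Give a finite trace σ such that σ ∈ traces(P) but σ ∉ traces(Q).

P's transition system — 8 states:
  s0 = (b.b.0 + b.a.0) | ((0 + 0)\{a} + b.(0 | 0)) has moves =b=> s1, =b=> s2, =b=> s3
  s1 = (b.b.0 + b.a.0) | (0 | 0) has moves =b=> s4, =b=> s5
  s2 = a.0 | ((0 + 0)\{a} + b.(0 | 0)) has moves =a=> s6, =b=> s4
  s3 = b.0 | ((0 + 0)\{a} + b.(0 | 0)) has moves =b=> s5, =b=> s6
  s4 = a.0 | (0 | 0) has moves =a=> s7
  s5 = b.0 | (0 | 0) has moves =b=> s7
  s6 = 0 | ((0 + 0)\{a} + b.(0 | 0)) has moves =b=> s7
  s7 = 0 | (0 | 0) has moves (no moves)
Q's transition system — 6 states:
  t0 = (b.0 + b.a.0) | ((0 + 0)\{a} + b.(0 | 0)) has moves =b=> t1, =b=> t2, =b=> t3
  t1 = (b.0 + b.a.0) | (0 | 0) has moves =b=> t4, =b=> t5
  t2 = 0 | ((0 + 0)\{a} + b.(0 | 0)) has moves =b=> t4
  t3 = a.0 | ((0 + 0)\{a} + b.(0 | 0)) has moves =a=> t2, =b=> t5
  t4 = 0 | (0 | 0) has moves (no moves)
  t5 = a.0 | (0 | 0) has moves =a=> t4
Trace ⟨bbb⟩ through P, begin at {s0}:
  step 1 (b): {s1, s2, s3}
  step 2 (b): {s4, s5, s6}
  step 3 (b): {s7}
  ✓ P
Trace ⟨bbb⟩ through Q, begin at {t0}:
  step 1 (b): {t1, t2, t3}
  step 2 (b): {t4, t5}
  step 3 (b): no successor for Q

bbb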